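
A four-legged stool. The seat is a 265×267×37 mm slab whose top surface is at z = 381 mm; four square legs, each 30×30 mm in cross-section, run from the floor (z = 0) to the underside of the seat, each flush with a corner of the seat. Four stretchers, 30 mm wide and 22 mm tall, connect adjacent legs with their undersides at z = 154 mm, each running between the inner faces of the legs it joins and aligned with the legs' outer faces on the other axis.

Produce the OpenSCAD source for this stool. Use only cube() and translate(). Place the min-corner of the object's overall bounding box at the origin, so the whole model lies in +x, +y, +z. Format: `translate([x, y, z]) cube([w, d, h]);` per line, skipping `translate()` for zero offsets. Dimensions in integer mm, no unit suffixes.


translate([0, 0, 344]) cube([265, 267, 37]);
cube([30, 30, 344]);
translate([235, 0, 0]) cube([30, 30, 344]);
translate([0, 237, 0]) cube([30, 30, 344]);
translate([235, 237, 0]) cube([30, 30, 344]);
translate([30, 0, 154]) cube([205, 30, 22]);
translate([30, 237, 154]) cube([205, 30, 22]);
translate([0, 30, 154]) cube([30, 207, 22]);
translate([235, 30, 154]) cube([30, 207, 22]);


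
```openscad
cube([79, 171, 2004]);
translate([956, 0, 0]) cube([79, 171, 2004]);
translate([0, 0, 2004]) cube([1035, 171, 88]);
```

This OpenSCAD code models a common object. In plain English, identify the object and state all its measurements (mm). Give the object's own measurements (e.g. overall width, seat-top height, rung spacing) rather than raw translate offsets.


A door frame. The clear opening is 877 mm wide and 2004 mm high. Two 79 mm wide jambs, 171 mm deep, stand either side of the opening from the floor to the top of the opening. A 88 mm thick head sits across the top of both jambs, spanning the full outside width of the frame.


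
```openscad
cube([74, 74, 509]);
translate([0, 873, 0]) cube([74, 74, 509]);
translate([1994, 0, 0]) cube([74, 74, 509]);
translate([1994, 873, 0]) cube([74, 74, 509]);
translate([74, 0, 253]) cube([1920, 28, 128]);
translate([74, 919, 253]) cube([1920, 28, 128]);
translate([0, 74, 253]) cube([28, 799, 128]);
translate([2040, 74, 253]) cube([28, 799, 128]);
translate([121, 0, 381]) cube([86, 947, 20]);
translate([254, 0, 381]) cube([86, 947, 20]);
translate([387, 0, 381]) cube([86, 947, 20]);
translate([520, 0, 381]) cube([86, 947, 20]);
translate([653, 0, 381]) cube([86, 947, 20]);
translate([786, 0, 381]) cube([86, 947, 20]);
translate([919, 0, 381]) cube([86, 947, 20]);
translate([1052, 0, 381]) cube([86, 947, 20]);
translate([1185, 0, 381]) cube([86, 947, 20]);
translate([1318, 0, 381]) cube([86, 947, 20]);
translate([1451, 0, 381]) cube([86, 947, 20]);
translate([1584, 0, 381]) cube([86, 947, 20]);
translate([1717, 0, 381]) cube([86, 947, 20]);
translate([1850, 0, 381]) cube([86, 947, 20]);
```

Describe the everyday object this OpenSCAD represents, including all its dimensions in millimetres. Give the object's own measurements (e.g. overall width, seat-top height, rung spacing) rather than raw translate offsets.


A bed frame 2068 mm long (x) by 947 mm wide (y). Four 74×74 mm corner posts, 509 mm tall, at the corners of the footprint. Four rails of 28 mm thickness and 128 mm height run between adjacent posts with their undersides at z = 253 mm, their outer faces flush with the outside of the frame (the two x-running rails run between the posts' inner faces; the two y-running rails run between the posts' inner faces). 14 slats, each 86 mm wide (x) and 20 mm thick, lie across the top of the two x-running rails, running the full 947 mm width of the frame in y; along x they sit between the end posts with a 47 mm gap after the −x posts and between neighbouring slats, leaving 58 mm before the +x posts.


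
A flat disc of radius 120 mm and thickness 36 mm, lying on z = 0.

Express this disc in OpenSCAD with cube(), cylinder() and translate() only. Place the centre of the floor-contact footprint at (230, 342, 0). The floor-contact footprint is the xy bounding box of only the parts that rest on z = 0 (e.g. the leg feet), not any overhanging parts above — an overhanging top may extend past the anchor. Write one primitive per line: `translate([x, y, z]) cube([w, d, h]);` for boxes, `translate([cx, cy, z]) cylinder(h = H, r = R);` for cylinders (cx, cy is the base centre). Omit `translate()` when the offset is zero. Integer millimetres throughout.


translate([230, 342, 0]) cylinder(h = 36, r = 120);


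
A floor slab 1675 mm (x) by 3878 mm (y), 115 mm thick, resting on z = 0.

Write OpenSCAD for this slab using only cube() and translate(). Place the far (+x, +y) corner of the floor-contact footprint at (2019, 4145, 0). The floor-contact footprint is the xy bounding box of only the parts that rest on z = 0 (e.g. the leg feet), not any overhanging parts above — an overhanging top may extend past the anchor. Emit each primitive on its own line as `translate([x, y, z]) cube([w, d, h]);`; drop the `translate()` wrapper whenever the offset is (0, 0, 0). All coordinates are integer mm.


translate([344, 267, 0]) cube([1675, 3878, 115]);


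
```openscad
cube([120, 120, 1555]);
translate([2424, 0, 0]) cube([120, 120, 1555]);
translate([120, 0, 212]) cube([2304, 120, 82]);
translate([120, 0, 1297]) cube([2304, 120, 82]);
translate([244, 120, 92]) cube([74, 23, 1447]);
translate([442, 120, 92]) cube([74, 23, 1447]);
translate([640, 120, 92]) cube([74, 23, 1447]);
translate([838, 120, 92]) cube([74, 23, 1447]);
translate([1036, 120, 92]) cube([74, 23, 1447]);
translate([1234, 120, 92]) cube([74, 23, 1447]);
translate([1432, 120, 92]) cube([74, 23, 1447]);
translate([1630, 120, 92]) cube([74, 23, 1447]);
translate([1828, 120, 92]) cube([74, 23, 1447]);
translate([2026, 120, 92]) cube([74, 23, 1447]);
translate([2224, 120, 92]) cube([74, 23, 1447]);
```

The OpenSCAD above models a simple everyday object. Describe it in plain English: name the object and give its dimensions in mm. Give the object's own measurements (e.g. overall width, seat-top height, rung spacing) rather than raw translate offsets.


A fence section. Two 120×120 mm posts, 1555 mm tall, stand on the floor with a clear span of 2304 mm between their inner faces. Two horizontal rails of 120×82 mm section span the gap between the posts with their undersides at z = 212 mm and z = 1297 mm, flush with the posts' −y face. 11 pickets, each 74 mm wide, 23 mm thick and 1447 mm tall, are fixed to the +y face of the rails with their bottoms at z = 92 mm, spaced across the span with a 124 mm gap after the −x post and between neighbouring pickets, with 126 mm left before the +x post.


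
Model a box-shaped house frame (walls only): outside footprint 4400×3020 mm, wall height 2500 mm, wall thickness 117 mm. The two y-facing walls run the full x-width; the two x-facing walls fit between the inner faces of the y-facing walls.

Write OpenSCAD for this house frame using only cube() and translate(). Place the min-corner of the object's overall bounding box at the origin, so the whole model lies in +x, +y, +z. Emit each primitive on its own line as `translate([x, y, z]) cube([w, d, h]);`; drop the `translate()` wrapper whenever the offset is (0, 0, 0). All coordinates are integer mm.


cube([4400, 117, 2500]);
translate([0, 2903, 0]) cube([4400, 117, 2500]);
translate([0, 117, 0]) cube([117, 2786, 2500]);
translate([4283, 117, 0]) cube([117, 2786, 2500]);


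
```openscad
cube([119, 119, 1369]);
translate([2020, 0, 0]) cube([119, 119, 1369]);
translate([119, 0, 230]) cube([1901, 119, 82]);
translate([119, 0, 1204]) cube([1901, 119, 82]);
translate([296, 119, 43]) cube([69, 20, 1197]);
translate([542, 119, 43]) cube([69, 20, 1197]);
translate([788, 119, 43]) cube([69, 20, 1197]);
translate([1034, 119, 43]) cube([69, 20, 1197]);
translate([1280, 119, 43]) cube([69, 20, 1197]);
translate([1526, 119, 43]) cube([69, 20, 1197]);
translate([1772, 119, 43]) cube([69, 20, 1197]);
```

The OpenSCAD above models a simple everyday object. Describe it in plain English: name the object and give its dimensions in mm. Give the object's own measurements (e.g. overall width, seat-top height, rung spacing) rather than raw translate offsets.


A fence section. Two 119×119 mm posts, 1369 mm tall, stand on the floor with a clear span of 1901 mm between their inner faces. Two horizontal rails of 119×82 mm section span the gap between the posts with their undersides at z = 230 mm and z = 1204 mm, flush with the posts' −y face. 7 pickets, each 69 mm wide, 20 mm thick and 1197 mm tall, are fixed to the +y face of the rails with their bottoms at z = 43 mm, spaced across the span with a 177 mm gap after the −x post and between neighbouring pickets, with 179 mm left before the +x post.


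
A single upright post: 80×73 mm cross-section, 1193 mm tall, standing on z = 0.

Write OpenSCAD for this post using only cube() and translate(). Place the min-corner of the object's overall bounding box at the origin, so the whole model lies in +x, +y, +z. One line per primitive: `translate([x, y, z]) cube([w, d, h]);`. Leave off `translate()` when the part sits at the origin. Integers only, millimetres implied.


cube([80, 73, 1193]);


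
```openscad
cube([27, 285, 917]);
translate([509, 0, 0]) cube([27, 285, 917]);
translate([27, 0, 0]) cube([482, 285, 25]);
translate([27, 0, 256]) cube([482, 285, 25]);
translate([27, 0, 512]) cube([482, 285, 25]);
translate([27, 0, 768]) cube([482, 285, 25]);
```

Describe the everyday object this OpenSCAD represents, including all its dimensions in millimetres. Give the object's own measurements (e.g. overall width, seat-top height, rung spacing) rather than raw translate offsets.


An open bookshelf. Two side panels, each 27 mm thick, 285 mm deep and 917 mm tall, stand 536 mm apart (outside-to-outside). Between them sit 4 shelves, each 25 mm thick and 285 mm deep, spanning the full gap between the sides. The bottom shelf rests on the floor (its underside at z = 0) and the clear gap between one shelf's top and the next shelf's underside is 231 mm.


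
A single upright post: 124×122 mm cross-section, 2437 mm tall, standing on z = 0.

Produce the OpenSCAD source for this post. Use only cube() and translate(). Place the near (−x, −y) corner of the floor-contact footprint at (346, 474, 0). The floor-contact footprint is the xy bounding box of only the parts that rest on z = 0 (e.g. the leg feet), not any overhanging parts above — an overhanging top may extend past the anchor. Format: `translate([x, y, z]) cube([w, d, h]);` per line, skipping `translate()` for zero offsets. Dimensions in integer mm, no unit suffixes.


translate([346, 474, 0]) cube([124, 122, 2437]);


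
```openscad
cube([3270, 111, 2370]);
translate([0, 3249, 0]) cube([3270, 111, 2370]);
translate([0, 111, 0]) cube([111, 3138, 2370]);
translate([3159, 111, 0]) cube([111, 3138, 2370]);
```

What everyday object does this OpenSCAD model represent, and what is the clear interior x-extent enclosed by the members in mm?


A house (or room) frame. The interior width is 3048 mm.

Four 2370 mm walls enclosing a rectangle with no floor or roof — a room or house frame. Outside width is 3270 mm and wall thickness is 111 mm, so the interior width is 3270 − 2 × 111 = 3048 mm.


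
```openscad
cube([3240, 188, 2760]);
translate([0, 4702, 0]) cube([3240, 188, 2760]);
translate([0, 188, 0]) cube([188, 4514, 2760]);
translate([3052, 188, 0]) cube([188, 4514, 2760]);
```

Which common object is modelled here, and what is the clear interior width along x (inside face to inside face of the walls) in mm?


A house (or room) frame. The interior width is 2864 mm.

Four 2760 mm walls enclosing a rectangle with no floor or roof — a room or house frame. Outside width is 3240 mm and wall thickness is 188 mm, so the interior width is 3240 − 2 × 188 = 2864 mm.


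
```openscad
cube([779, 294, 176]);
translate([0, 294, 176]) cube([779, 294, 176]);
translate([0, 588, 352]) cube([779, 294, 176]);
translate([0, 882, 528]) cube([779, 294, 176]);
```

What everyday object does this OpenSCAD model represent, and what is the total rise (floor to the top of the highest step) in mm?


A staircase. The total rise is 704 mm.

4 identical blocks, each offset up and back from the previous — a staircase. Each step is 176 mm tall and there are 4 of them, so the total rise is 4 × 176 = 704 mm.


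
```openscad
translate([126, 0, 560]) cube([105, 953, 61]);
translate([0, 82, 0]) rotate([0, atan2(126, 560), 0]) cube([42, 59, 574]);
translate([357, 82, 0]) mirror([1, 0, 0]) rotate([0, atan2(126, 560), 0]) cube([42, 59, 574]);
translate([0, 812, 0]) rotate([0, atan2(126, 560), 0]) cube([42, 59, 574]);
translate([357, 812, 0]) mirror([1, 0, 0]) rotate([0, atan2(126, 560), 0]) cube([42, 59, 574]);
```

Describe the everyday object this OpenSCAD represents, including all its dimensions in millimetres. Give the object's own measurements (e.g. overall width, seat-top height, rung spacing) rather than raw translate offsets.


A sawhorse. A 105×953×61 mm beam (x, y, z) sits on two A-frame leg pairs. Each pair is two raked legs of 42×59 mm section (59 mm along y) splaying symmetrically in x. Each leg rises 560 mm vertically over 126 mm of horizontal reach and is 574 mm long along its own axis. Every leg's outer bottom edge rests on the floor and its outer top edge meets a bottom edge of the beam — the left legs (tilting toward +x) meet the beam's −x bottom edge, the right legs (their mirror images, tilting toward −x) meet its +x bottom edge — so the leg tops tuck under the beam, the beam's underside is 560 mm above the floor, and the feet are 357 mm apart outside-to-outside with the beam centred between them. The two leg pairs are set in 82 mm from either end of the beam.


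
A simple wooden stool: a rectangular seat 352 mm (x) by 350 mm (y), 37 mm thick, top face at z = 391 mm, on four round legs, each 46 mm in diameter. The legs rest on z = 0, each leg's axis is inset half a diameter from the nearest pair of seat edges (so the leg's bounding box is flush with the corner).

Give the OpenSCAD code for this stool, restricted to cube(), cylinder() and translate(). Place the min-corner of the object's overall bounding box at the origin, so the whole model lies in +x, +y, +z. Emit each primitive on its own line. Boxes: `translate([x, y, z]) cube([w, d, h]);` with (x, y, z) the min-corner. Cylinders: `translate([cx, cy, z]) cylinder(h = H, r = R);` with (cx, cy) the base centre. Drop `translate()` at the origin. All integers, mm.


translate([0, 0, 354]) cube([352, 350, 37]);
translate([23, 23, 0]) cylinder(h = 354, r = 23);
translate([329, 23, 0]) cylinder(h = 354, r = 23);
translate([23, 327, 0]) cylinder(h = 354, r = 23);
translate([329, 327, 0]) cylinder(h = 354, r = 23);


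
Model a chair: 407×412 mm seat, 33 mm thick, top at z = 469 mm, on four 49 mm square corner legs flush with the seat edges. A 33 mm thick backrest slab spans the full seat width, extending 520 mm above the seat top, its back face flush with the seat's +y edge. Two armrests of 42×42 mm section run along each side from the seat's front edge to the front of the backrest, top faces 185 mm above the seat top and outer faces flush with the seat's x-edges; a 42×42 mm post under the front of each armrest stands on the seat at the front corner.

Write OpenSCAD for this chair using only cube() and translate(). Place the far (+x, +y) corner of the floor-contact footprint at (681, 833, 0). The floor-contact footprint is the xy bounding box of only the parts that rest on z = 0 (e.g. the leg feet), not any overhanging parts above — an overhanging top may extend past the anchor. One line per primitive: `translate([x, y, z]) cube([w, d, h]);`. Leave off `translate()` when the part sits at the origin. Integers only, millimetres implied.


translate([274, 421, 436]) cube([407, 412, 33]);
translate([274, 421, 0]) cube([49, 49, 436]);
translate([632, 421, 0]) cube([49, 49, 436]);
translate([274, 784, 0]) cube([49, 49, 436]);
translate([632, 784, 0]) cube([49, 49, 436]);
translate([274, 800, 469]) cube([407, 33, 520]);
translate([274, 421, 612]) cube([42, 379, 42]);
translate([639, 421, 612]) cube([42, 379, 42]);
translate([274, 421, 469]) cube([42, 42, 143]);
translate([639, 421, 469]) cube([42, 42, 143]);


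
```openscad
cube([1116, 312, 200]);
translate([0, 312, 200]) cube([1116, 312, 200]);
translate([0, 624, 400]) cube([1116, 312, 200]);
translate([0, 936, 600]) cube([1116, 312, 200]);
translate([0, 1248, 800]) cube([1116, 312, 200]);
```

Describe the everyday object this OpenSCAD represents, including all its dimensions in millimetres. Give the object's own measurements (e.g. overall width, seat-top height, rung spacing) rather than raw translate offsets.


A straight staircase of 5 solid steps. Each step is 1116 mm wide (x), 312 mm deep (y, the going) and 200 mm tall (the rise). The first step rests on the floor; each subsequent step sits one going further in +y and one rise higher in +z, directly behind and above the previous step with no overlap.


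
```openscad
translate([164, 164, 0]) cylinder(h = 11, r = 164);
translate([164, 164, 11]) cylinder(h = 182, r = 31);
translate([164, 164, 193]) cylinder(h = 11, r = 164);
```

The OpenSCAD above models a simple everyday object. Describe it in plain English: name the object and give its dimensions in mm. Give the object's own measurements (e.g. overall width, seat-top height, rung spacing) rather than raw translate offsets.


A spool: two coaxial disc flanges of radius 164 mm and thickness 11 mm, joined by a core cylinder of radius 31 mm and height 182 mm. The lower flange rests on z = 0 and the three cylinders share a vertical axis.


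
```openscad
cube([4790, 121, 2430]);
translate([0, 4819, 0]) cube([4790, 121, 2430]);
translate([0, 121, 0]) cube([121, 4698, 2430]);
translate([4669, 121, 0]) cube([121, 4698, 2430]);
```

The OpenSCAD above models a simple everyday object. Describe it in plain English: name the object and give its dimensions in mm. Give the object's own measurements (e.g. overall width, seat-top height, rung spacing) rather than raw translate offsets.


The wall frame of a small rectangular building: four walls, each 2430 mm tall and 121 mm thick, enclosing a footprint 4790 mm (x) by 4940 mm (y) outside-to-outside, with no floor or roof. The front and back walls (the −y and +y sides) span the full width; the two side walls fit between them.


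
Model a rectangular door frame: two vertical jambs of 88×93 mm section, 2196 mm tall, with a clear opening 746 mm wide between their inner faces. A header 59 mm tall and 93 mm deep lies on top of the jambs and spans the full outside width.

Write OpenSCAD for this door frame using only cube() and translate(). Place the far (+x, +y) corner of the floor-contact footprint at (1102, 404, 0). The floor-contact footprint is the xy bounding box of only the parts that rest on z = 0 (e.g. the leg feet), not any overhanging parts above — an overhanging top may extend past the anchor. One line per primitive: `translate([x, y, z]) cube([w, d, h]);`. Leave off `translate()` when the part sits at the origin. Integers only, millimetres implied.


translate([180, 311, 0]) cube([88, 93, 2196]);
translate([1014, 311, 0]) cube([88, 93, 2196]);
translate([180, 311, 2196]) cube([922, 93, 59]);


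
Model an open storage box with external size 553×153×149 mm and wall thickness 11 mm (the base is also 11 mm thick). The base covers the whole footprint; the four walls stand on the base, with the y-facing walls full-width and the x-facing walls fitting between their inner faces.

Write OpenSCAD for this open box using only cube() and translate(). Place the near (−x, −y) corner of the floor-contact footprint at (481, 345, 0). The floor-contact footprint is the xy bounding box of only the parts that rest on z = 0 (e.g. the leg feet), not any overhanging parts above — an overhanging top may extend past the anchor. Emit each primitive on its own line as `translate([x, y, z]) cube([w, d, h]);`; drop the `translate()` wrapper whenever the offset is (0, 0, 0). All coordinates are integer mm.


translate([481, 345, 0]) cube([553, 153, 11]);
translate([481, 345, 11]) cube([553, 11, 138]);
translate([481, 487, 11]) cube([553, 11, 138]);
translate([481, 356, 11]) cube([11, 131, 138]);
translate([1023, 356, 11]) cube([11, 131, 138]);


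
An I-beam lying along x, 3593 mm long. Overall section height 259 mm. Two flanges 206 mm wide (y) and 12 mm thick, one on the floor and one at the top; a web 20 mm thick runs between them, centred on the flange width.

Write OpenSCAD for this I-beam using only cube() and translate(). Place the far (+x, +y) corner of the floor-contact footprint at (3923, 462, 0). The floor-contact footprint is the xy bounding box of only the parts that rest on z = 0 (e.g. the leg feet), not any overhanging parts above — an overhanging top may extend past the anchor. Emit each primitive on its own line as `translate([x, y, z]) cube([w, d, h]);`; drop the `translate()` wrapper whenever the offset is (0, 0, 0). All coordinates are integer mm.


translate([330, 256, 0]) cube([3593, 206, 12]);
translate([330, 349, 12]) cube([3593, 20, 235]);
translate([330, 256, 247]) cube([3593, 206, 12]);


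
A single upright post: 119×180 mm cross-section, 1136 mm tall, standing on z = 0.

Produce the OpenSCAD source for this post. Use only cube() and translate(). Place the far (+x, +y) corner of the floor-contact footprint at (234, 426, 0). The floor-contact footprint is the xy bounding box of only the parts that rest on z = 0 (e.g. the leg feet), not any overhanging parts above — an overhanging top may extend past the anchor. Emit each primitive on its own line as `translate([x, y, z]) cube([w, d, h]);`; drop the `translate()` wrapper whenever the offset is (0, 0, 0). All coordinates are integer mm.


translate([115, 246, 0]) cube([119, 180, 1136]);


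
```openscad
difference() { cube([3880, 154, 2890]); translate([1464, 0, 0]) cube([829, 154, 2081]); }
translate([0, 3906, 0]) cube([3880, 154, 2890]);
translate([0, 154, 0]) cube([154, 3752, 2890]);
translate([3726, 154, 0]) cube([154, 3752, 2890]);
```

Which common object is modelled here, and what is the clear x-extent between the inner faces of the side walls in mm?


A single room. The interior width is 3572 mm.

Four walls enclosing a rectangle with a door in the front wall — a room. Outside width 3880 minus two 154 mm walls gives 3572 mm.


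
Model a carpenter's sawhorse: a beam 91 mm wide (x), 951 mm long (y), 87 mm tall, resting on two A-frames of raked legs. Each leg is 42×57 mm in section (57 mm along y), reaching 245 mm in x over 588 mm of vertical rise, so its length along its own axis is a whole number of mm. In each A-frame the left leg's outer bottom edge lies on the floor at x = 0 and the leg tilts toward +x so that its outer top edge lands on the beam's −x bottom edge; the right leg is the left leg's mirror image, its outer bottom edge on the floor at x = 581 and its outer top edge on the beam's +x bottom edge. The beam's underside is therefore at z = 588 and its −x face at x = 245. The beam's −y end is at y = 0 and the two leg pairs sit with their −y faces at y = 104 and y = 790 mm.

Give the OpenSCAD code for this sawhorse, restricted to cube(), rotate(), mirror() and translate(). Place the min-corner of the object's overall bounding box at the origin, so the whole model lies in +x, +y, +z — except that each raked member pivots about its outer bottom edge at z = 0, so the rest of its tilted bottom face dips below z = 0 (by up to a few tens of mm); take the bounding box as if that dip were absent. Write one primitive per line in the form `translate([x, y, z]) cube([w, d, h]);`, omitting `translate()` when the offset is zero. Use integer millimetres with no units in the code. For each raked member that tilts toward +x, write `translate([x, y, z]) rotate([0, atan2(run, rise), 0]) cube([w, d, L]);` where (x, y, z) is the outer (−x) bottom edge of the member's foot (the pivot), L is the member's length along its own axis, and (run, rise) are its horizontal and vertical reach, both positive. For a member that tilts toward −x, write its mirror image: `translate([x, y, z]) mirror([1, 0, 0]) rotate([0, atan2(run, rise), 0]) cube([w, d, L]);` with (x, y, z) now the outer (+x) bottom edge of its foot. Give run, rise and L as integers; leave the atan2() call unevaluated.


translate([245, 0, 588]) cube([91, 951, 87]);
translate([0, 104, 0]) rotate([0, atan2(245, 588), 0]) cube([42, 57, 637]);
translate([581, 104, 0]) mirror([1, 0, 0]) rotate([0, atan2(245, 588), 0]) cube([42, 57, 637]);
translate([0, 790, 0]) rotate([0, atan2(245, 588), 0]) cube([42, 57, 637]);
translate([581, 790, 0]) mirror([1, 0, 0]) rotate([0, atan2(245, 588), 0]) cube([42, 57, 637]);


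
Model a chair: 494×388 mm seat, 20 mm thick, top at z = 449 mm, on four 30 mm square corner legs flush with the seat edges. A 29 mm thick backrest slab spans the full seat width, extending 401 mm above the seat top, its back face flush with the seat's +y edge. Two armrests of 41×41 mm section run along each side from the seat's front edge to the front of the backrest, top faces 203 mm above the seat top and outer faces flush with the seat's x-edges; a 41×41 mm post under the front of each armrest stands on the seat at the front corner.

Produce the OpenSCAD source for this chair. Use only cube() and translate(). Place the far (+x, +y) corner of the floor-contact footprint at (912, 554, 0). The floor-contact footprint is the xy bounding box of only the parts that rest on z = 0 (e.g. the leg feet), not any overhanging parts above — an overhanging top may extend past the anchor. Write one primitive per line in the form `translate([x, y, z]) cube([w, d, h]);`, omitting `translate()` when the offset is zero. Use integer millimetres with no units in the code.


translate([418, 166, 429]) cube([494, 388, 20]);
translate([418, 166, 0]) cube([30, 30, 429]);
translate([882, 166, 0]) cube([30, 30, 429]);
translate([418, 524, 0]) cube([30, 30, 429]);
translate([882, 524, 0]) cube([30, 30, 429]);
translate([418, 525, 449]) cube([494, 29, 401]);
translate([418, 166, 611]) cube([41, 359, 41]);
translate([871, 166, 611]) cube([41, 359, 41]);
translate([418, 166, 449]) cube([41, 41, 162]);
translate([871, 166, 449]) cube([41, 41, 162]);


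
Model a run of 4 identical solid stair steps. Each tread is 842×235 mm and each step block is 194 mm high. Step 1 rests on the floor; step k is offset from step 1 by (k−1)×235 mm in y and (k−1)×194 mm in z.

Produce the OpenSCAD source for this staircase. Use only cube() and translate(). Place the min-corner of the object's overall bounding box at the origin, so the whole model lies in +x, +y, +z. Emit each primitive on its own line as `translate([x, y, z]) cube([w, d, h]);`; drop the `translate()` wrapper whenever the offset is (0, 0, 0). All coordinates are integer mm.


cube([842, 235, 194]);
translate([0, 235, 194]) cube([842, 235, 194]);
translate([0, 470, 388]) cube([842, 235, 194]);
translate([0, 705, 582]) cube([842, 235, 194]);


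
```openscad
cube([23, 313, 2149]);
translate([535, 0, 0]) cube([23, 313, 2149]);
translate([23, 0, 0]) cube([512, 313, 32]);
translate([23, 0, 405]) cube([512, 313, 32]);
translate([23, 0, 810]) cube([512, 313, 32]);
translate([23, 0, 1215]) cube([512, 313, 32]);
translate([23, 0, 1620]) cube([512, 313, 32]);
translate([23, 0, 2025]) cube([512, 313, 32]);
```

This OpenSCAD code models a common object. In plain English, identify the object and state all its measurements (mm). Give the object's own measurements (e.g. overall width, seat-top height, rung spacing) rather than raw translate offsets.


An open bookshelf. Two side panels, each 23 mm thick, 313 mm deep and 2149 mm tall, stand 558 mm apart (outside-to-outside). Between them sit 6 shelves, each 32 mm thick and 313 mm deep, spanning the full gap between the sides. The bottom shelf rests on the floor (its underside at z = 0) and the clear gap between one shelf's top and the next shelf's underside is 373 mm.


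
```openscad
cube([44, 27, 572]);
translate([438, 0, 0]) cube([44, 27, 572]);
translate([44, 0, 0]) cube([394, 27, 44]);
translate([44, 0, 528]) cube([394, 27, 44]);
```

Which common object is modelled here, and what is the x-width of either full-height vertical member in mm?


A picture frame. The border width is 44 mm.

Four thin pieces enclosing a rectangular opening — a picture frame. The two full-height stiles are 572 mm tall; the top rail sits at z = 528 and is 44 mm tall, so the border above the opening is 572 − 528 = 44 mm, matching the stile x-width.


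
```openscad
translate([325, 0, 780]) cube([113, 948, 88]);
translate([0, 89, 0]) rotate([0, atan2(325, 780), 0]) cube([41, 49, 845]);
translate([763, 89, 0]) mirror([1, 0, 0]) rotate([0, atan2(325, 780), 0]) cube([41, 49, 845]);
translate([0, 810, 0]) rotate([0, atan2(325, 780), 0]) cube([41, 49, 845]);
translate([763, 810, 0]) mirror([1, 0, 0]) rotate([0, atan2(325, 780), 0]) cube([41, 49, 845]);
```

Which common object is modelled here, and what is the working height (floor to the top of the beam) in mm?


A sawhorse. The overall height is 868 mm.

A beam across two mirrored pairs of raked legs — a sawhorse. The beam's underside is at z = 780 (matching the legs' vertical rise in atan2(325, 780)) and the beam is 88 mm tall, so its top is at 780 + 88 = 868 mm. The raked legs top out at the beam's underside, so that is the highest point.


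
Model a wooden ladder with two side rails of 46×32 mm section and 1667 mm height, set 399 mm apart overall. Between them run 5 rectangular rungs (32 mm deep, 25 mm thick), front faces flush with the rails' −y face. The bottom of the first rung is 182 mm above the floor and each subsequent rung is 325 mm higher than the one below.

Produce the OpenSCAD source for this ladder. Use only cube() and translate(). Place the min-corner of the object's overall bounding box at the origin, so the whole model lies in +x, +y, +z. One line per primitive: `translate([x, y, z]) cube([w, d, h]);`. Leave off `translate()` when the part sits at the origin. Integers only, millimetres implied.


cube([46, 32, 1667]);
translate([353, 0, 0]) cube([46, 32, 1667]);
translate([46, 0, 182]) cube([307, 32, 25]);
translate([46, 0, 507]) cube([307, 32, 25]);
translate([46, 0, 832]) cube([307, 32, 25]);
translate([46, 0, 1157]) cube([307, 32, 25]);
translate([46, 0, 1482]) cube([307, 32, 25]);


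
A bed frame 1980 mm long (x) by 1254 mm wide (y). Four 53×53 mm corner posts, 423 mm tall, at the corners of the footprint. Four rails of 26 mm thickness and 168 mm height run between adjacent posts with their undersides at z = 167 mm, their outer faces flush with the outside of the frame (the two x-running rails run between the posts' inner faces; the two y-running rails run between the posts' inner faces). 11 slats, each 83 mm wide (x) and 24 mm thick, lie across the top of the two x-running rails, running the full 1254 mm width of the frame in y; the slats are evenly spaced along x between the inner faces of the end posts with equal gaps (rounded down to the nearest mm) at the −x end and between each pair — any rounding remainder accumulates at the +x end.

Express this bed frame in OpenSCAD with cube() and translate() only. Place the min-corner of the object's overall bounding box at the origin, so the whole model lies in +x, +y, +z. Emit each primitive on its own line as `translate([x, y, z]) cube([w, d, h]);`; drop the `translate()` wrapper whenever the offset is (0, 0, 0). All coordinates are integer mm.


cube([53, 53, 423]);
translate([0, 1201, 0]) cube([53, 53, 423]);
translate([1927, 0, 0]) cube([53, 53, 423]);
translate([1927, 1201, 0]) cube([53, 53, 423]);
translate([53, 0, 167]) cube([1874, 26, 168]);
translate([53, 1228, 167]) cube([1874, 26, 168]);
translate([0, 53, 167]) cube([26, 1148, 168]);
translate([1954, 53, 167]) cube([26, 1148, 168]);
translate([133, 0, 335]) cube([83, 1254, 24]);
translate([296, 0, 335]) cube([83, 1254, 24]);
translate([459, 0, 335]) cube([83, 1254, 24]);
translate([622, 0, 335]) cube([83, 1254, 24]);
translate([785, 0, 335]) cube([83, 1254, 24]);
translate([948, 0, 335]) cube([83, 1254, 24]);
translate([1111, 0, 335]) cube([83, 1254, 24]);
translate([1274, 0, 335]) cube([83, 1254, 24]);
translate([1437, 0, 335]) cube([83, 1254, 24]);
translate([1600, 0, 335]) cube([83, 1254, 24]);
translate([1763, 0, 335]) cube([83, 1254, 24]);


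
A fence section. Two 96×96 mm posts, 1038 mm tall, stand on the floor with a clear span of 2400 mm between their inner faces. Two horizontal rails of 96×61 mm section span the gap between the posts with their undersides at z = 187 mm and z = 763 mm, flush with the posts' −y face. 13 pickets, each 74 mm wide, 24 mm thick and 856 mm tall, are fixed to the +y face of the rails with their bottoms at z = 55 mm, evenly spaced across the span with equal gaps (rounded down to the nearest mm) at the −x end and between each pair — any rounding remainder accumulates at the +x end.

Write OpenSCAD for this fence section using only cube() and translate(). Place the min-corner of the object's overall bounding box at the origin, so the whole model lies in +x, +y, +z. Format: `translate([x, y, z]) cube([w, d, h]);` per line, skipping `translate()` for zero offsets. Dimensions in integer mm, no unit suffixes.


cube([96, 96, 1038]);
translate([2496, 0, 0]) cube([96, 96, 1038]);
translate([96, 0, 187]) cube([2400, 96, 61]);
translate([96, 0, 763]) cube([2400, 96, 61]);
translate([198, 96, 55]) cube([74, 24, 856]);
translate([374, 96, 55]) cube([74, 24, 856]);
translate([550, 96, 55]) cube([74, 24, 856]);
translate([726, 96, 55]) cube([74, 24, 856]);
translate([902, 96, 55]) cube([74, 24, 856]);
translate([1078, 96, 55]) cube([74, 24, 856]);
translate([1254, 96, 55]) cube([74, 24, 856]);
translate([1430, 96, 55]) cube([74, 24, 856]);
translate([1606, 96, 55]) cube([74, 24, 856]);
translate([1782, 96, 55]) cube([74, 24, 856]);
translate([1958, 96, 55]) cube([74, 24, 856]);
translate([2134, 96, 55]) cube([74, 24, 856]);
translate([2310, 96, 55]) cube([74, 24, 856]);


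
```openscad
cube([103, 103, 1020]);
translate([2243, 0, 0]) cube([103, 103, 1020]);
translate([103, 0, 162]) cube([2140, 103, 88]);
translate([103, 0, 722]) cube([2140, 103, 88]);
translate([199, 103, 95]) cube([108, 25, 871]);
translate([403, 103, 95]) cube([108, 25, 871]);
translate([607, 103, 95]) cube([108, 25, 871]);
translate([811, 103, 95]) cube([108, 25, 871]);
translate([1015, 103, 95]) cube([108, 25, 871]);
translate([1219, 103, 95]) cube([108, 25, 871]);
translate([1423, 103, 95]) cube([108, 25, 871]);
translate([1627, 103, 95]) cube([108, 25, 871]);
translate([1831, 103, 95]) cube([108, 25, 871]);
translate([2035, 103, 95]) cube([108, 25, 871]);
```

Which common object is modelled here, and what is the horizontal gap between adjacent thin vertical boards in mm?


A fence section. The picket gap is 96 mm.

Two posts, two rails, 10 pickets — a fence section. Span 2140 mm holds 10 pickets of 108 mm with 11 equal gaps: ⌊(2140 − 10·108) / 11⌋ = 96 mm.


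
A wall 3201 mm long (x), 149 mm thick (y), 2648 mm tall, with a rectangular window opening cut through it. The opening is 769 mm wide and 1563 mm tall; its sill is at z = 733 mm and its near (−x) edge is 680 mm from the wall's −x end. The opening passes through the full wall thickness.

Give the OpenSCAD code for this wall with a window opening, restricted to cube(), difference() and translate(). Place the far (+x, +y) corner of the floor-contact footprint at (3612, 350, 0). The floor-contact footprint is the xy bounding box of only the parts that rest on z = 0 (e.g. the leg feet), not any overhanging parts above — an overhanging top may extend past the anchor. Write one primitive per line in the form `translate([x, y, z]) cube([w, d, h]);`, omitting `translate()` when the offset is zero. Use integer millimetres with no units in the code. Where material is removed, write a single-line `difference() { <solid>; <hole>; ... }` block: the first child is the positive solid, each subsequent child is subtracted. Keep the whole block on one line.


difference() { translate([411, 201, 0]) cube([3201, 149, 2648]); translate([1091, 201, 733]) cube([769, 149, 1563]); }


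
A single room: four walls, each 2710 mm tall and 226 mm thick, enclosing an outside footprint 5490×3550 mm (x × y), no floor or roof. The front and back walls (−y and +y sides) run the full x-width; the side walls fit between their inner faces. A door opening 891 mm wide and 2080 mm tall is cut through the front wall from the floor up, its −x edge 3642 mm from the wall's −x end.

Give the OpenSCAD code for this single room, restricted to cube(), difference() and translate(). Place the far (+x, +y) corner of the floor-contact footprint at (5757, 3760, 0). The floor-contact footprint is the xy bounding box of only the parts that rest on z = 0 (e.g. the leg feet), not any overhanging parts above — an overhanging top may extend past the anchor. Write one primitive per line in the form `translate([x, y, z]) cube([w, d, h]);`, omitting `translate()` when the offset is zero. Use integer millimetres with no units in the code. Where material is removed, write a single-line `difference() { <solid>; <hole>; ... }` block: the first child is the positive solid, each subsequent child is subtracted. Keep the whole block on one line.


difference() { translate([267, 210, 0]) cube([5490, 226, 2710]); translate([3909, 210, 0]) cube([891, 226, 2080]); }
translate([267, 3534, 0]) cube([5490, 226, 2710]);
translate([267, 436, 0]) cube([226, 3098, 2710]);
translate([5531, 436, 0]) cube([226, 3098, 2710]);


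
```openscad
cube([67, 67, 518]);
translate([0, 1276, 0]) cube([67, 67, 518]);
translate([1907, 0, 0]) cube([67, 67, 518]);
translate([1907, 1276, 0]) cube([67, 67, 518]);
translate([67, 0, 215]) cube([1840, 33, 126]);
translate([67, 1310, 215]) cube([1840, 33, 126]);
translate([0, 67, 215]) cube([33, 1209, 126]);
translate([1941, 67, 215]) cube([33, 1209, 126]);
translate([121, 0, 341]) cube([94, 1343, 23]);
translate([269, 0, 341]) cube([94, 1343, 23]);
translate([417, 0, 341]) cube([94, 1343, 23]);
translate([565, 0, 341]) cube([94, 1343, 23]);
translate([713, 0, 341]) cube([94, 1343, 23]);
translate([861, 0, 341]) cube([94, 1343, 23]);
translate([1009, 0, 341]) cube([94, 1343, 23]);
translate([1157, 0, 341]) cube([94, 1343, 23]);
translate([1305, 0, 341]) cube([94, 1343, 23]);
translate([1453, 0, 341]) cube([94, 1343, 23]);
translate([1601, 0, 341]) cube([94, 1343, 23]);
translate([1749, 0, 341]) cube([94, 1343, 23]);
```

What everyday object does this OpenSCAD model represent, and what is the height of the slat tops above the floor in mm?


A bed frame. The slat-top height is 364 mm.

Four posts, four rails, and a row of slats — a bed frame. Slats sit on the rails at z = 215 + 126 = 341; with slat thickness 23, the top is 364 mm.


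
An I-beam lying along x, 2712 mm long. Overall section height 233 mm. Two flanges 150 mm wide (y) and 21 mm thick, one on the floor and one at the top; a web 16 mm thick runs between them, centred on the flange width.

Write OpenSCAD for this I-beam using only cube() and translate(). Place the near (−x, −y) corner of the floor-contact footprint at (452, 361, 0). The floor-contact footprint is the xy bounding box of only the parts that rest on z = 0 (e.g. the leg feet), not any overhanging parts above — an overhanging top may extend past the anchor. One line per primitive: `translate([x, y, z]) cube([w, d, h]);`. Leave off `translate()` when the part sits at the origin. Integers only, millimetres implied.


translate([452, 361, 0]) cube([2712, 150, 21]);
translate([452, 428, 21]) cube([2712, 16, 191]);
translate([452, 361, 212]) cube([2712, 150, 21]);


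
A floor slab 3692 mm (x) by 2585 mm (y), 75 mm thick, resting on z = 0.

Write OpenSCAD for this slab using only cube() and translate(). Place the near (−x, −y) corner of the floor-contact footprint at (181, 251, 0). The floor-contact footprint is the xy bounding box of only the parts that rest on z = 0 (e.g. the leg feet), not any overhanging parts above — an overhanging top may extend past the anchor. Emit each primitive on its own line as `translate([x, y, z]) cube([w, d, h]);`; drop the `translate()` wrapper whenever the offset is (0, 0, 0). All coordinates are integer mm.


translate([181, 251, 0]) cube([3692, 2585, 75]);
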